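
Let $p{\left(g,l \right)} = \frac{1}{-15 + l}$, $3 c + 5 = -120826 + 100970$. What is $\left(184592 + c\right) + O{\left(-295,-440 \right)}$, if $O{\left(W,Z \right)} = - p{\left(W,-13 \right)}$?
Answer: $\frac{14949623}{84} \approx 1.7797 \cdot 10^{5}$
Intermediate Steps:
$c = - \frac{19861}{3}$ ($c = - \frac{5}{3} + \frac{-120826 + 100970}{3} = - \frac{5}{3} + \frac{1}{3} \left(-19856\right) = - \frac{5}{3} - \frac{19856}{3} = - \frac{19861}{3} \approx -6620.3$)
$O{\left(W,Z \right)} = \frac{1}{28}$ ($O{\left(W,Z \right)} = - \frac{1}{-15 - 13} = - \frac{1}{-28} = \left(-1\right) \left(- \frac{1}{28}\right) = \frac{1}{28}$)
$\left(184592 + c\right) + O{\left(-295,-440 \right)} = \left(184592 - \frac{19861}{3}\right) + \frac{1}{28} = \frac{533915}{3} + \frac{1}{28} = \frac{14949623}{84}$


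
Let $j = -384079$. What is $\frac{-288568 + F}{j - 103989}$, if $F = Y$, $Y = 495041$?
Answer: $- \frac{206473}{488068} \approx -0.42304$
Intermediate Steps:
$F = 495041$
$\frac{-288568 + F}{j - 103989} = \frac{-288568 + 495041}{-384079 - 103989} = \frac{206473}{-488068} = 206473 \left(- \frac{1}{488068}\right) = - \frac{206473}{488068}$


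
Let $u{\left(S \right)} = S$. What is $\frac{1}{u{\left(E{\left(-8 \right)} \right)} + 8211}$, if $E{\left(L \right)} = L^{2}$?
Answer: $\frac{1}{8275} \approx 0.00012085$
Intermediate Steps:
$\frac{1}{u{\left(E{\left(-8 \right)} \right)} + 8211} = \frac{1}{\left(-8\right)^{2} + 8211} = \frac{1}{64 + 8211} = \frac{1}{8275}$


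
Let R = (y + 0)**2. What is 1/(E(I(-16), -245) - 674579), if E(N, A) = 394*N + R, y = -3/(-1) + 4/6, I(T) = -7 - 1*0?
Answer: -9/6095912 ≈ -1.4764e-6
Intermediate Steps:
I(T) = -7 (I(T) = -7 + 0 = -7)
y = 11/3 (y = -3*(-1) + 4*(1/6) = 3 + 2/3 = 11/3 ≈ 3.6667)
R = 121/9 (R = (11/3 + 0)**2 = (11/3)**2 = 121/9 ≈ 13.444)
E(N, A) = 121/9 + 394*N (E(N, A) = 394*N + 121/9 = 121/9 + 394*N)
1/(E(I(-16), -245) - 674579) = 1/((121/9 + 394*(-7)) - 674579) = 1/((121/9 - 2758) - 674579) = 1/(-24701/9 - 674579) = 1/(-6095912/9) = -9/6095912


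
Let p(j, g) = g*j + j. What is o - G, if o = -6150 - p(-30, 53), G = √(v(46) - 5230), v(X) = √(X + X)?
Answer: -4530 - I*√(5230 - 2*√23) ≈ -4530.0 - 72.252*I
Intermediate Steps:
v(X) = √2*√X (v(X) = √(2*X) = √2*√X)
p(j, g) = j + g*j
G = √(-5230 + 2*√23) (G = √(√2*√46 - 5230) = √(2*√23 - 5230) = √(-5230 + 2*√23) ≈ 72.252*I)
o = -4530 (o = -6150 - (-30)*(1 + 53) = -6150 - (-30)*54 = -6150 - 1*(-1620) = -6150 + 1620 = -4530)
o - G = -4530 - √(-5230 + 2*√23)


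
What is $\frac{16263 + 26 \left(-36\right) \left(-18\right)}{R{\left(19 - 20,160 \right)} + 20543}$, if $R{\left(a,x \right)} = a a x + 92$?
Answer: $\frac{33111}{20795} \approx 1.5923$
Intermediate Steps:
$R{\left(a,x \right)} = 92 + x a^{2}$ ($R{\left(a,x \right)} = a^{2} x + 92 = x a^{2} + 92 = 92 + x a^{2}$)
$\frac{16263 + 26 \left(-36\right) \left(-18\right)}{R{\left(19 - 20,160 \right)} + 20543} = \frac{16263 + 26 \left(-36\right) \left(-18\right)}{\left(92 + 160 \left(19 - 20\right)^{2}\right) + 20543} = \frac{16263 - -16848}{\left(92 + 160 \left(19 - 20\right)^{2}\right) + 20543} = \frac{16263 + 16848}{\left(92 + 160 \left(-1\right)^{2}\right) + 20543} = \frac{33111}{\left(92 + 160 \cdot 1\right) + 20543} = \frac{33111}{\left(92 + 160\right) + 20543} = \frac{33111}{252 + 20543} = \frac{33111}{20795}$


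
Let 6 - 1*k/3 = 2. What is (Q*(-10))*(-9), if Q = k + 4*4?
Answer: 2520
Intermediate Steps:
k = 12 (k = 18 - 3*2 = 18 - 6 = 12)
Q = 28 (Q = 12 + 4*4 = 12 + 16 = 28)
(Q*(-10))*(-9) = (28*(-10))*(-9) = -280*(-9) = 2520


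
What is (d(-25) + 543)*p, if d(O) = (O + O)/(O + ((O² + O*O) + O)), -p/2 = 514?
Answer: -3348967/6 ≈ -5.5816e+5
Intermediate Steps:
p = -1028 (p = -2*514 = -1028)
d(O) = 2*O/(2*O + 2*O²) (d(O) = (2*O)/(O + ((O² + O²) + O)) = (2*O)/(O + (2*O² + O)) = (2*O)/(O + (O + 2*O²)) = (2*O)/(2*O + 2*O²) = 2*O/(2*O + 2*O²))
(d(-25) + 543)*p = (1/(1 - 25) + 543)*(-1028) = (1/(-24) + 543)*(-1028) = (-1/24 + 543)*(-1028) = (13031/24)*(-1028) = -3348967/6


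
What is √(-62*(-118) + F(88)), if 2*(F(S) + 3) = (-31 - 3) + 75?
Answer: √29334/2 ≈ 85.636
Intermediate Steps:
F(S) = 35/2 (F(S) = -3 + ((-31 - 3) + 75)/2 = -3 + (-34 + 75)/2 = -3 + (½)*41 = -3 + 41/2 = 35/2)
√(-62*(-118) + F(88)) = √(-62*(-118) + 35/2) = √(7316 + 35/2) = √(14667/2) = √29334/2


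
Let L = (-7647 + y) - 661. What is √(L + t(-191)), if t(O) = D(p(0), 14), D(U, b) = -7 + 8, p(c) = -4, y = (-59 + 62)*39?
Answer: 3*I*√910 ≈ 90.499*I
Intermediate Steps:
y = 117 (y = 3*39 = 117)
D(U, b) = 1
t(O) = 1
L = -8191 (L = (-7647 + 117) - 661 = -7530 - 661 = -8191)
√(L + t(-191)) = √(-8191 + 1) = √(-8190) = 3*I*√910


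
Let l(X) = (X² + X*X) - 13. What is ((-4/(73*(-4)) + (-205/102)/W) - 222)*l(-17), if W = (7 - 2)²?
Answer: -934232359/7446 ≈ -1.2547e+5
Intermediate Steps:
W = 25 (W = 5² = 25)
l(X) = -13 + 2*X² (l(X) = (X² + X²) - 13 = 2*X² - 13 = -13 + 2*X²)
((-4/(73*(-4)) + (-205/102)/W) - 222)*l(-17) = ((-4/(73*(-4)) - 205/102/25) - 222)*(-13 + 2*(-17)²) = ((-4/(-292) - 205*1/102*(1/25)) - 222)*(-13 + 2*289) = ((-4*(-1/292) - 205/102*1/25) - 222)*(-13 + 578) = ((1/73 - 41/510) - 222)*565 = (-2483/37230 - 222)*565 = -8267543/37230*565 = -934232359/7446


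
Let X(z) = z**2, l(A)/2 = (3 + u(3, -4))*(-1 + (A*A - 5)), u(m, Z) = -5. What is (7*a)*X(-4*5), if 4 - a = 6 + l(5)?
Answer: 207200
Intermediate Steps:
l(A) = 24 - 4*A**2 (l(A) = 2*((3 - 5)*(-1 + (A*A - 5))) = 2*(-2*(-1 + (A**2 - 5))) = 2*(-2*(-1 + (-5 + A**2))) = 2*(-2*(-6 + A**2)) = 2*(12 - 2*A**2) = 24 - 4*A**2)
a = 74 (a = 4 - (6 + (24 - 4*5**2)) = 4 - (6 + (24 - 4*25)) = 4 - (6 + (24 - 100)) = 4 - (6 - 76) = 4 - 1*(-70) = 4 + 70 = 74)
(7*a)*X(-4*5) = (7*74)*(-4*5)**2 = 518*(-20)**2 = 518*400 = 207200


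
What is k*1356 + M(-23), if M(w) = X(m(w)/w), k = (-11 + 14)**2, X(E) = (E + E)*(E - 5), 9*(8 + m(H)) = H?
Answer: 522750596/42849 ≈ 12200.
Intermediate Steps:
m(H) = -8 + H/9
X(E) = 2*E*(-5 + E) (X(E) = (2*E)*(-5 + E) = 2*E*(-5 + E))
k = 9 (k = 3**2 = 9)
M(w) = 2*(-8 + w/9)*(-5 + (-8 + w/9)/w)/w (M(w) = 2*((-8 + w/9)/w)*(-5 + (-8 + w/9)/w) = 2*(-8 + w/9)*(-5 + (-8 + w/9)/w)/w)
k*1356 + M(-23) = 9*1356 + (-88/81 + 128/(-23)**2 + (688/9)/(-23)) = 12204 + (-88/81 + 128*(1/529) + (688/9)*(-1/23)) = 12204 + (-88/81 + 128/529 - 688/207) = 12204 - 178600/42849 = 522750596/42849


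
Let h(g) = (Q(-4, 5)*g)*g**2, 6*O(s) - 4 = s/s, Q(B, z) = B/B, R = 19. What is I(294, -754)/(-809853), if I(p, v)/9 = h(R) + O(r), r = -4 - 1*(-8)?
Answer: -41159/539902 ≈ -0.076234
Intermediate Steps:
Q(B, z) = 1
r = 4 (r = -4 + 8 = 4)
O(s) = 5/6 (O(s) = 2/3 + (s/s)/6 = 2/3 + (1/6)*1 = 2/3 + 1/6 = 5/6)
h(g) = g**3 (h(g) = (1*g)*g**2 = g*g**2 = g**3)
I(p, v) = 123477/2 (I(p, v) = 9*(19**3 + 5/6) = 9*(6859 + 5/6) = 9*(41159/6) = 123477/2)
I(294, -754)/(-809853) = (123477/2)/(-809853) = (123477/2)*(-1/809853) = -41159/539902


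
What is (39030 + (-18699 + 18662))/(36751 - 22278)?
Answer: 38993/14473 ≈ 2.6942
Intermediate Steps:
(39030 + (-18699 + 18662))/(36751 - 22278) = (39030 - 37)/14473 = 38993*(1/14473) = 38993/14473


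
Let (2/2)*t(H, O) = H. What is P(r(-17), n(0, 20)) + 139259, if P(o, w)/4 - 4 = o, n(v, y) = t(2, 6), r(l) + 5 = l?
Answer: 139187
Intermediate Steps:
t(H, O) = H
r(l) = -5 + l
n(v, y) = 2
P(o, w) = 16 + 4*o
P(r(-17), n(0, 20)) + 139259 = (16 + 4*(-5 - 17)) + 139259 = (16 + 4*(-22)) + 139259 = (16 - 88) + 139259 = -72 + 139259 = 139187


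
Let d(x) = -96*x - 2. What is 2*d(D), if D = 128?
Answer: -24580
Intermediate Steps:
d(x) = -2 - 96*x
2*d(D) = 2*(-2 - 96*128) = 2*(-2 - 12288) = 2*(-12290) = -24580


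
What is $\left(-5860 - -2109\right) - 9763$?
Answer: $-13514$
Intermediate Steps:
$\left(-5860 - -2109\right) - 9763 = \left(-5860 + 2109\right) - 9763 = -3751 - 9763 = -13514$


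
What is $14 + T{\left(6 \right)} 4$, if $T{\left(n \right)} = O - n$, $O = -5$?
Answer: $-30$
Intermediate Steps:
$T{\left(n \right)} = -5 - n$
$14 + T{\left(6 \right)} 4 = 14 + \left(-5 - 6\right) 4 = 14 - 44 = -30$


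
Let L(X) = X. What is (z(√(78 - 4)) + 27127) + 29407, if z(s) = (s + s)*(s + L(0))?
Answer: 56682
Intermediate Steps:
z(s) = 2*s² (z(s) = (s + s)*(s + 0) = (2*s)*s = 2*s²)
(z(√(78 - 4)) + 27127) + 29407 = (2*(√(78 - 4))² + 27127) + 29407 = (2*(√74)² + 27127) + 29407 = (2*74 + 27127) + 29407 = (148 + 27127) + 29407 = 27275 + 29407 = 56682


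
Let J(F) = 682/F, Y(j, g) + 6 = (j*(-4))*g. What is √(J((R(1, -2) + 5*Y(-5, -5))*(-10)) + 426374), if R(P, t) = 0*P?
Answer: 7*√2444254954/530 ≈ 652.97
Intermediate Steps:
R(P, t) = 0
Y(j, g) = -6 - 4*g*j (Y(j, g) = -6 + (j*(-4))*g = -6 + (-4*j)*g = -6 - 4*g*j)
√(J((R(1, -2) + 5*Y(-5, -5))*(-10)) + 426374) = √(682/(((0 + 5*(-6 - 4*(-5)*(-5)))*(-10))) + 426374) = √(682/(((0 + 5*(-6 - 100))*(-10))) + 426374) = √(682/(((0 + 5*(-106))*(-10))) + 426374) = √(682/(((0 - 530)*(-10))) + 426374) = √(682/((-530*(-10))) + 426374) = √(682/5300 + 426374) = √(682*(1/5300) + 426374) = √(341/2650 + 426374) = √(1129891441/2650) = 7*√2444254954/530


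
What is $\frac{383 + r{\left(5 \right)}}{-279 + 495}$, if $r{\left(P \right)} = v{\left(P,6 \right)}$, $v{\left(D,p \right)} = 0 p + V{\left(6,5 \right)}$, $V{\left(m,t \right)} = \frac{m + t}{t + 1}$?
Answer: $\frac{2309}{1296} \approx 1.7816$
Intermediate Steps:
$V{\left(m,t \right)} = \frac{m + t}{1 + t}$
$v{\left(D,p \right)} = \frac{11}{6}$ ($v{\left(D,p \right)} = 0 p + \frac{6 + 5}{1 + 5} = 0 + \frac{1}{6} \cdot 11 = 0 + \frac{11}{6} = \frac{11}{6}$)
$r{\left(P \right)} = \frac{11}{6}$
$\frac{383 + r{\left(5 \right)}}{-279 + 495} = \frac{383 + \frac{11}{6}}{-279 + 495} = \frac{2309}{6 \cdot 216} = \frac{2309}{6} \cdot \frac{1}{216} = \frac{2309}{1296}$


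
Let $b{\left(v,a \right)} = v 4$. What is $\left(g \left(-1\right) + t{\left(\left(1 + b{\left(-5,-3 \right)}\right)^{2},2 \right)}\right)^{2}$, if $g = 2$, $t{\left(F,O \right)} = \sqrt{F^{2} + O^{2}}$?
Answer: $130329 - 20 \sqrt{5213} \approx 1.2889 \cdot 10^{5}$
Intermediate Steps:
$b{\left(v,a \right)} = 4 v$
$\left(g \left(-1\right) + t{\left(\left(1 + b{\left(-5,-3 \right)}\right)^{2},2 \right)}\right)^{2} = \left(2 \left(-1\right) + \sqrt{\left(\left(1 + 4 \left(-5\right)\right)^{2}\right)^{2} + 2^{2}}\right)^{2} = \left(-2 + \sqrt{\left(\left(1 - 20\right)^{2}\right)^{2} + 4}\right)^{2} = \left(-2 + \sqrt{\left(\left(-19\right)^{2}\right)^{2} + 4}\right)^{2} = \left(-2 + \sqrt{361^{2} + 4}\right)^{2} = \left(-2 + \sqrt{130321 + 4}\right)^{2} = \left(-2 + \sqrt{130325}\right)^{2} = \left(-2 + 5 \sqrt{5213}\right)^{2}$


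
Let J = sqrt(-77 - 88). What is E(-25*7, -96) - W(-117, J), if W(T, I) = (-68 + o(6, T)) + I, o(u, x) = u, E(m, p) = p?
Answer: -34 - I*sqrt(165) ≈ -34.0 - 12.845*I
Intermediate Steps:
J = I*sqrt(165) (J = sqrt(-165) = I*sqrt(165) ≈ 12.845*I)
W(T, I) = -62 + I (W(T, I) = (-68 + 6) + I = -62 + I)
E(-25*7, -96) - W(-117, J) = -96 - (-62 + I*sqrt(165)) = -96 + (62 - I*sqrt(165)) = -34 - I*sqrt(165)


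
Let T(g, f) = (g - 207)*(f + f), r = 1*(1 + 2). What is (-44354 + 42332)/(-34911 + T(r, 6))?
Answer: 674/12453 ≈ 0.054124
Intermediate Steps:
r = 3 (r = 1*3 = 3)
T(g, f) = 2*f*(-207 + g) (T(g, f) = (-207 + g)*(2*f) = 2*f*(-207 + g))
(-44354 + 42332)/(-34911 + T(r, 6)) = (-44354 + 42332)/(-34911 + 2*6*(-207 + 3)) = -2022/(-34911 + 2*6*(-204)) = -2022/(-34911 - 2448) = -2022/(-37359) = -2022*(-1/37359) = 674/12453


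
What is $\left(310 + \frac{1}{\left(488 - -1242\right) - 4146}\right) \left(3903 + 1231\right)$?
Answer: $\frac{12732303}{8} \approx 1.5915 \cdot 10^{6}$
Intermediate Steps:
$\left(310 + \frac{1}{\left(488 - -1242\right) - 4146}\right) \left(3903 + 1231\right) = \left(310 + \frac{1}{\left(488 + 1242\right) - 4146}\right) 5134 = \left(310 + \frac{1}{1730 - 4146}\right) 5134 = \left(310 + \frac{1}{-2416}\right) 5134 = \left(310 - \frac{1}{2416}\right) 5134 = \frac{748959}{2416} \cdot 5134 = \frac{12732303}{8}$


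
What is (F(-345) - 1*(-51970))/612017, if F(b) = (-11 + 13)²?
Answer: 51974/612017 ≈ 0.084922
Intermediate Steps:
F(b) = 4 (F(b) = 2² = 4)
(F(-345) - 1*(-51970))/612017 = (4 - 1*(-51970))/612017 = (4 + 51970)*(1/612017) = 51974*(1/612017) = 51974/612017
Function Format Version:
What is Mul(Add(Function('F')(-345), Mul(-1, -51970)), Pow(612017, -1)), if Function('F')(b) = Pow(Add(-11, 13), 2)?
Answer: Rational(51974, 612017) ≈ 0.084922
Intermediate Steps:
Function('F')(b) = 4 (Function('F')(b) = Pow(2, 2) = 4)
Mul(Add(Function('F')(-345), Mul(-1, -51970)), Pow(612017, -1)) = Mul(Add(4, Mul(-1, -51970)), Pow(612017, -1)) = Mul(Add(4, 51970), Rational(1, 612017)) = Mul(51974, Rational(1, 612017)) = Rational(51974, 612017)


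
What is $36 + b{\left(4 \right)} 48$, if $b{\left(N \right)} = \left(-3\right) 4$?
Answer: $-540$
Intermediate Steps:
$b{\left(N \right)} = -12$
$36 + b{\left(4 \right)} 48 = 36 - 576 = -540$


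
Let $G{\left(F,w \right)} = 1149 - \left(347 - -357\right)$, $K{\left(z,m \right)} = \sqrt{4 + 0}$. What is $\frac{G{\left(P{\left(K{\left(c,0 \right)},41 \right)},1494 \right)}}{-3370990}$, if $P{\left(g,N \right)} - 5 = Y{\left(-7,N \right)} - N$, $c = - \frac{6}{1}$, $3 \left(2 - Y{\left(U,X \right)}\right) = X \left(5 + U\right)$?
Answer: $- \frac{89}{674198} \approx -0.00013201$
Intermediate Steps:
$Y{\left(U,X \right)} = 2 - \frac{X \left(5 + U\right)}{3}$
$c = -6$ ($c = \left(-6\right) 1 = -6$)
$K{\left(z,m \right)} = 2$ ($K{\left(z,m \right)} = \sqrt{4} = 2$)
$P{\left(g,N \right)} = 7 - \frac{N}{3}$ ($P{\left(g,N \right)} = 5 - \left(-2 + \frac{N}{3}\right) = 7 - \frac{N}{3}$)
$G{\left(F,w \right)} = 445$ ($G{\left(F,w \right)} = 1149 - \left(347 + 357\right) = 1149 - 704 = 445$)
$\frac{G{\left(P{\left(K{\left(c,0 \right)},41 \right)},1494 \right)}}{-3370990} = \frac{445}{-3370990} = 445 \left(- \frac{1}{3370990}\right) = - \frac{89}{674198}$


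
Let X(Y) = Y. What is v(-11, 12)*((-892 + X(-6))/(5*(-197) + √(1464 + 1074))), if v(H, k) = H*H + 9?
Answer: 114988900/967687 + 350220*√282/967687 ≈ 124.91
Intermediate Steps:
v(H, k) = 9 + H² (v(H, k) = H² + 9 = 9 + H²)
v(-11, 12)*((-892 + X(-6))/(5*(-197) + √(1464 + 1074))) = (9 + (-11)²)*((-892 - 6)/(5*(-197) + √(1464 + 1074))) = (9 + 121)*(-898/(-985 + √2538)) = 130*(-898/(-985 + 3*√282)) = -116740/(-985 + 3*√282)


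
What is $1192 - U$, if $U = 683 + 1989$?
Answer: $-1480$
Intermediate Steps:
$U = 2672$
$1192 - U = 1192 - 2672 = -1480$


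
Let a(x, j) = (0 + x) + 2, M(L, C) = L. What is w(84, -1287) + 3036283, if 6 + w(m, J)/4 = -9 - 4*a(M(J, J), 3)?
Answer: 3056783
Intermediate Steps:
a(x, j) = 2 + x (a(x, j) = x + 2 = 2 + x)
w(m, J) = -92 - 16*J (w(m, J) = -24 + 4*(-9 - 4*(2 + J)) = -24 + 4*(-9 + (-8 - 4*J)) = -24 + 4*(-17 - 4*J) = -24 + (-68 - 16*J) = -92 - 16*J)
w(84, -1287) + 3036283 = (-92 - 16*(-1287)) + 3036283 = (-92 + 20592) + 3036283 = 20500 + 3036283 = 3056783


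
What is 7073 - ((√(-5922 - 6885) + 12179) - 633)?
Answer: -4473 - 3*I*√1423 ≈ -4473.0 - 113.17*I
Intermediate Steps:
7073 - ((√(-5922 - 6885) + 12179) - 633) = 7073 - ((√(-12807) + 12179) - 633) = 7073 - ((3*I*√1423 + 12179) - 633) = 7073 - ((12179 + 3*I*√1423) - 633) = 7073 - (11546 + 3*I*√1423) = 7073 + (-11546 - 3*I*√1423) = -4473 - 3*I*√1423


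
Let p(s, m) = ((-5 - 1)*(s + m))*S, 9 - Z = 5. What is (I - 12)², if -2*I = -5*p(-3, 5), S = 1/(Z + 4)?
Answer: 3969/16 ≈ 248.06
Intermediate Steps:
Z = 4 (Z = 9 - 1*5 = 9 - 5 = 4)
S = ⅛ (S = 1/(4 + 4) = 1/8 = ⅛ ≈ 0.12500)
p(s, m) = -3*m/4 - 3*s/4 (p(s, m) = ((-5 - 1)*(s + m))*(⅛) = -6*(m + s)*(⅛) = (-6*m - 6*s)*(⅛) = -3*m/4 - 3*s/4)
I = -15/4 (I = -(-5)*(-¾*5 - ¾*(-3))/2 = -(-5)*(-15/4 + 9/4)/2 = -(-5)*(-3)/(2*2) = -½*15/2 = -15/4 ≈ -3.7500)
(I - 12)² = (-15/4 - 12)² = (-63/4)² = 3969/16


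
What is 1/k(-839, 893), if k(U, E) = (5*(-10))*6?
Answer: -1/300 ≈ -0.0033333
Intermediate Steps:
k(U, E) = -300 (k(U, E) = -50*6 = -300)
1/k(-839, 893) = 1/(-300) = -1/300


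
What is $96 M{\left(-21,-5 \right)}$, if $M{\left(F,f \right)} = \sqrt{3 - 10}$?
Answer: $96 i \sqrt{7} \approx 253.99 i$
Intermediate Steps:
$M{\left(F,f \right)} = i \sqrt{7}$ ($M{\left(F,f \right)} = \sqrt{-7} = i \sqrt{7}$)
$96 M{\left(-21,-5 \right)} = 96 i \sqrt{7}$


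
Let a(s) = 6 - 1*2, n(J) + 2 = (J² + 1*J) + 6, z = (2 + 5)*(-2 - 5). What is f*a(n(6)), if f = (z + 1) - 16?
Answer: -256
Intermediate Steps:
z = -49 (z = 7*(-7) = -49)
n(J) = 4 + J + J² (n(J) = -2 + ((J² + 1*J) + 6) = -2 + ((J² + J) + 6) = -2 + ((J + J²) + 6) = -2 + (6 + J + J²) = 4 + J + J²)
f = -64 (f = (-49 + 1) - 16 = -48 - 16 = -64)
a(s) = 4 (a(s) = 6 - 2 = 4)
f*a(n(6)) = -64*4 = -256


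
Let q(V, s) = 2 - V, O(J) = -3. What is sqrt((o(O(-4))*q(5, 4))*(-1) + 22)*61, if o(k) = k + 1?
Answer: 244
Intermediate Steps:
o(k) = 1 + k
sqrt((o(O(-4))*q(5, 4))*(-1) + 22)*61 = sqrt(((1 - 3)*(2 - 1*5))*(-1) + 22)*61 = sqrt(-2*(2 - 5)*(-1) + 22)*61 = sqrt(-2*(-3)*(-1) + 22)*61 = sqrt(6*(-1) + 22)*61 = sqrt(-6 + 22)*61 = sqrt(16)*61 = 4*61 = 244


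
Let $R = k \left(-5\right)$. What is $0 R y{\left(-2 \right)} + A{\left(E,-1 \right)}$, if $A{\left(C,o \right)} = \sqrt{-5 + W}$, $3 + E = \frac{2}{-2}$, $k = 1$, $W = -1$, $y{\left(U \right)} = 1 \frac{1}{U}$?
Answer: $i \sqrt{6} \approx 2.4495 i$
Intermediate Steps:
$y{\left(U \right)} = \frac{1}{U}$
$E = -4$ ($E = -3 + \frac{2}{-2} = -3 + 2 \left(- \frac{1}{2}\right) = -3 - 1 = -4$)
$A{\left(C,o \right)} = i \sqrt{6}$ ($A{\left(C,o \right)} = \sqrt{-5 - 1} = \sqrt{-6} = i \sqrt{6}$)
$R = -5$ ($R = 1 \left(-5\right) = -5$)
$0 R y{\left(-2 \right)} + A{\left(E,-1 \right)} = 0 \left(- \frac{5}{-2}\right) + i \sqrt{6} = 0 \left(\left(-5\right) \left(- \frac{1}{2}\right)\right) + i \sqrt{6} = 0 \cdot \frac{5}{2} + i \sqrt{6} = 0 + i \sqrt{6} = i \sqrt{6}$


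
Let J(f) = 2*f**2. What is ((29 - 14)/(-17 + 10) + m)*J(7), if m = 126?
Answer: 12138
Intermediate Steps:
((29 - 14)/(-17 + 10) + m)*J(7) = ((29 - 14)/(-17 + 10) + 126)*(2*7**2) = (15/(-7) + 126)*(2*49) = (15*(-1/7) + 126)*98 = (-15/7 + 126)*98 = (867/7)*98 = 12138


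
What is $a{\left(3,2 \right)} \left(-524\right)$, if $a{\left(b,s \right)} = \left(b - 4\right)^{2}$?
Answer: $-524$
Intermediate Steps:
$a{\left(b,s \right)} = \left(-4 + b\right)^{2}$
$a{\left(3,2 \right)} \left(-524\right) = \left(-4 + 3\right)^{2} \left(-524\right) = \left(-1\right)^{2} \left(-524\right) = 1 \left(-524\right) = -524$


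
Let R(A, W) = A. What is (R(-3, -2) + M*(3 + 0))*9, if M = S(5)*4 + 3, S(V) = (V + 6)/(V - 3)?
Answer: 648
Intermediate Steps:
S(V) = (6 + V)/(-3 + V)
M = 25 (M = ((6 + 5)/(-3 + 5))*4 + 3 = (11/2)*4 + 3 = 22 + 3 = 25)
(R(-3, -2) + M*(3 + 0))*9 = (-3 + 25*(3 + 0))*9 = (-3 + 25*3)*9 = (-3 + 75)*9 = 72*9 = 648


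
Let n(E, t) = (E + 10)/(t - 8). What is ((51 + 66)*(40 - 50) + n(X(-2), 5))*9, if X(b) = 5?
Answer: -10575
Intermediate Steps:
n(E, t) = (10 + E)/(-8 + t)
((51 + 66)*(40 - 50) + n(X(-2), 5))*9 = ((51 + 66)*(40 - 50) + (10 + 5)/(-8 + 5))*9 = (117*(-10) + 15/(-3))*9 = (-1170 - ⅓*15)*9 = (-1170 - 5)*9 = -1175*9 = -10575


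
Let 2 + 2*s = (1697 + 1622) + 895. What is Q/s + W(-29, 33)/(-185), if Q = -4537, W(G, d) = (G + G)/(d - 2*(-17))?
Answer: -4316459/2007990 ≈ -2.1496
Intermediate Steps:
W(G, d) = 2*G/(34 + d) (W(G, d) = (2*G)/(d + 34) = (2*G)/(34 + d) = 2*G/(34 + d))
s = 2106 (s = -1 + ((1697 + 1622) + 895)/2 = -1 + (3319 + 895)/2 = -1 + (½)*4214 = -1 + 2107 = 2106)
Q/s + W(-29, 33)/(-185) = -4537/2106 + (2*(-29)/(34 + 33))/(-185) = -4537*1/2106 + (2*(-29)/67)*(-1/185) = -349/162 + (2*(-29)*(1/67))*(-1/185) = -349/162 - 58/67*(-1/185) = -349/162 + 58/12395 = -4316459/2007990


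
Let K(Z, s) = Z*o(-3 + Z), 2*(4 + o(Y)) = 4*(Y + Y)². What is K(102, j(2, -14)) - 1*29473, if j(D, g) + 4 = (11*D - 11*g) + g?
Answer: 7967735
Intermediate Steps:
j(D, g) = -4 - 10*g + 11*D (j(D, g) = -4 + ((11*D - 11*g) + g) = -4 + ((-11*g + 11*D) + g) = -4 + (-10*g + 11*D) = -4 - 10*g + 11*D)
o(Y) = -4 + 8*Y² (o(Y) = -4 + (4*(Y + Y)²)/2 = -4 + (4*(2*Y)²)/2 = -4 + (4*(4*Y²))/2 = -4 + (16*Y²)/2 = -4 + 8*Y²)
K(Z, s) = Z*(-4 + 8*(-3 + Z)²)
K(102, j(2, -14)) - 1*29473 = 4*102*(-1 + 2*(-3 + 102)²) - 1*29473 = 4*102*(-1 + 2*99²) - 29473 = 4*102*(-1 + 2*9801) - 29473 = 4*102*(-1 + 19602) - 29473 = 4*102*19601 - 29473 = 7997208 - 29473 = 7967735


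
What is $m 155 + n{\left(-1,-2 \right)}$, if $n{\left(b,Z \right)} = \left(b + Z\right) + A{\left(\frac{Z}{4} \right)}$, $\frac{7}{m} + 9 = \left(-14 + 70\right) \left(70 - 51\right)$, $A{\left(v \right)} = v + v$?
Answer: $- \frac{627}{211} \approx -2.9716$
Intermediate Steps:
$A{\left(v \right)} = 2 v$
$m = \frac{7}{1055}$ ($m = \frac{7}{-9 + \left(-14 + 70\right) \left(70 - 51\right)} = \frac{7}{-9 + 56 \cdot 19} = \frac{7}{-9 + 1064} = \frac{7}{1055} \approx 0.0066351$)
$n{\left(b,Z \right)} = b + \frac{3 Z}{2}$ ($n{\left(b,Z \right)} = \left(b + Z\right) + 2 \frac{Z}{4} = \left(Z + b\right) + 2 Z \frac{1}{4} = \left(Z + b\right) + 2 \frac{Z}{4} = \left(Z + b\right) + \frac{Z}{2} = b + \frac{3 Z}{2}$)
$m 155 + n{\left(-1,-2 \right)} = \frac{7}{1055} \cdot 155 + \left(-1 + \frac{3}{2} \left(-2\right)\right) = \frac{217}{211} - 4 = - \frac{627}{211}$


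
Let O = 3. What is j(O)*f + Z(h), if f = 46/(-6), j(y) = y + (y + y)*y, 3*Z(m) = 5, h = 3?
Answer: -478/3 ≈ -159.33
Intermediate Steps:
Z(m) = 5/3 (Z(m) = (⅓)*5 = 5/3)
j(y) = y + 2*y² (j(y) = y + (2*y)*y = y + 2*y²)
f = -23/3 (f = 46*(-⅙) = -23/3 ≈ -7.6667)
j(O)*f + Z(h) = (3*(1 + 2*3))*(-23/3) + 5/3 = (3*(1 + 6))*(-23/3) + 5/3 = (3*7)*(-23/3) + 5/3 = 21*(-23/3) + 5/3 = -161 + 5/3 = -478/3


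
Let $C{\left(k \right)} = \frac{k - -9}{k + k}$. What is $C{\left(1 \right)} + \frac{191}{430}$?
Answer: $\frac{2341}{430} \approx 5.4442$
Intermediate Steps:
$C{\left(k \right)} = \frac{9 + k}{2 k}$ ($C{\left(k \right)} = \frac{k + 9}{2 k} = \left(9 + k\right) \frac{1}{2 k} = \frac{9 + k}{2 k}$)
$C{\left(1 \right)} + \frac{191}{430} = \frac{9 + 1}{2 \cdot 1} + \frac{191}{430} = \frac{1}{2} \cdot 1 \cdot 10 + 191 \cdot \frac{1}{430} = 5 + \frac{191}{430} = \frac{2341}{430}$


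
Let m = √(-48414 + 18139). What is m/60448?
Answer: 5*I*√1211/60448 ≈ 0.0028785*I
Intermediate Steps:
m = 5*I*√1211 (m = √(-30275) = 5*I*√1211 ≈ 174.0*I)
m/60448 = (5*I*√1211)/60448 = (5*I*√1211)*(1/60448) = 5*I*√1211/60448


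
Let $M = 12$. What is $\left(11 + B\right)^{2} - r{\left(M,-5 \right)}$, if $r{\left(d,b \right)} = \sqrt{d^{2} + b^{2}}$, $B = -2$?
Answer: $68$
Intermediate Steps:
$r{\left(d,b \right)} = \sqrt{b^{2} + d^{2}}$
$\left(11 + B\right)^{2} - r{\left(M,-5 \right)} = \left(11 - 2\right)^{2} - \sqrt{\left(-5\right)^{2} + 12^{2}} = 9^{2} - \sqrt{25 + 144} = 81 - \sqrt{169} = 81 - 13 = 68$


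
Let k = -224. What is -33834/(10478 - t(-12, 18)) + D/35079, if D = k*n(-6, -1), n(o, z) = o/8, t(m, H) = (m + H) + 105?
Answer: -395040410/121221331 ≈ -3.2588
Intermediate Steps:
t(m, H) = 105 + H + m (t(m, H) = (H + m) + 105 = 105 + H + m)
n(o, z) = o/8 (n(o, z) = o*(⅛) = o/8)
D = 168 (D = -28*(-6) = -224*(-¾) = 168)
-33834/(10478 - t(-12, 18)) + D/35079 = -33834/(10478 - (105 + 18 - 12)) + 168/35079 = -33834/(10478 - 1*111) + 168*(1/35079) = -33834/(10478 - 111) + 56/11693 = -33834/10367 + 56/11693 = -395040410/121221331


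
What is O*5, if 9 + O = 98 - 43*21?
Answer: -4070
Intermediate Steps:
O = -814 (O = -9 + (98 - 43*21) = -9 + (98 - 903) = -9 - 805 = -814)
O*5 = -814*5 = -4070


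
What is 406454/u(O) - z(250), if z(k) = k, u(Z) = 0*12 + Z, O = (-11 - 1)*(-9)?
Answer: 189727/54 ≈ 3513.5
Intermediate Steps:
O = 108 (O = -12*(-9) = 108)
u(Z) = Z (u(Z) = 0 + Z = Z)
406454/u(O) - z(250) = 406454/108 - 1*250 = 406454*(1/108) - 250 = 203227/54 - 250 = 189727/54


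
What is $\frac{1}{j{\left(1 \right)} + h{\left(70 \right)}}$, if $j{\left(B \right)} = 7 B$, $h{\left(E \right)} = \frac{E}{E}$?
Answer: $\frac{1}{8} \approx 0.125$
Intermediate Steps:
$h{\left(E \right)} = 1$
$\frac{1}{j{\left(1 \right)} + h{\left(70 \right)}} = \frac{1}{7 \cdot 1 + 1} = \frac{1}{7 + 1} = \frac{1}{8}$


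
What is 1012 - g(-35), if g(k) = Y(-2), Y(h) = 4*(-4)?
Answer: 1028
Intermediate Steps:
Y(h) = -16
g(k) = -16
1012 - g(-35) = 1012 - 1*(-16) = 1012 + 16 = 1028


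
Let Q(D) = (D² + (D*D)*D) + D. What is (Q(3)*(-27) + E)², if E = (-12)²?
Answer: 826281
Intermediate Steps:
E = 144
Q(D) = D + D² + D³ (Q(D) = (D² + D²*D) + D = (D² + D³) + D = D + D² + D³)
(Q(3)*(-27) + E)² = ((3*(1 + 3 + 3²))*(-27) + 144)² = ((3*(1 + 3 + 9))*(-27) + 144)² = ((3*13)*(-27) + 144)² = (39*(-27) + 144)² = (-1053 + 144)² = (-909)² = 826281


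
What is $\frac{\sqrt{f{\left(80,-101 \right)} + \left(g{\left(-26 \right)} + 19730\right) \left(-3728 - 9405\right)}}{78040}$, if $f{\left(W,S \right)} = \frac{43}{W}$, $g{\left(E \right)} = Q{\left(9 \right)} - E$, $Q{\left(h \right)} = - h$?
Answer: $\frac{3 i \sqrt{11526104465}}{1560800} \approx 0.20636 i$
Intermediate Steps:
$g{\left(E \right)} = -9 - E$ ($g{\left(E \right)} = \left(-1\right) 9 - E = -9 - E$)
$\frac{\sqrt{f{\left(80,-101 \right)} + \left(g{\left(-26 \right)} + 19730\right) \left(-3728 - 9405\right)}}{78040} = \frac{\sqrt{\frac{43}{80} + \left(\left(-9 - -26\right) + 19730\right) \left(-3728 - 9405\right)}}{78040} = \sqrt{43 \cdot \frac{1}{80} + \left(\left(-9 + 26\right) + 19730\right) \left(-13133\right)} \frac{1}{78040} = \sqrt{\frac{43}{80} + \left(17 + 19730\right) \left(-13133\right)} \frac{1}{78040} = \sqrt{\frac{43}{80} + 19747 \left(-13133\right)} \frac{1}{78040} = \sqrt{\frac{43}{80} - 259337351} \cdot \frac{1}{78040} = \sqrt{- \frac{20746988037}{80}} \cdot \frac{1}{78040} = \frac{3 i \sqrt{11526104465}}{20} \cdot \frac{1}{78040} = \frac{3 i \sqrt{11526104465}}{1560800}$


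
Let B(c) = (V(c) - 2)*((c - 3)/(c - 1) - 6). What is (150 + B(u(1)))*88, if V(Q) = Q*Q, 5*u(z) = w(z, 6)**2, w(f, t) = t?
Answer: -1572384/155 ≈ -10144.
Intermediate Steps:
u(z) = 36/5 (u(z) = (1/5)*6**2 = (1/5)*36 = 36/5)
V(Q) = Q**2
B(c) = (-6 + (-3 + c)/(-1 + c))*(-2 + c**2) (B(c) = (c**2 - 2)*((c - 3)/(c - 1) - 6) = (-2 + c**2)*((-3 + c)/(-1 + c) - 6) = (-2 + c**2)*(-6 + (-3 + c)/(-1 + c)) = (-6 + (-3 + c)/(-1 + c))*(-2 + c**2))
(150 + B(u(1)))*88 = (150 + (-6 - 5*(36/5)**3 + 3*(36/5)**2 + 10*(36/5))/(-1 + 36/5))*88 = (150 + (-6 - 5*46656/125 + 3*(1296/25) + 72)/(31/5))*88 = (150 + 5*(-6 - 46656/25 + 3888/25 + 72)/31)*88 = (150 + (5/31)*(-41118/25))*88 = (150 - 41118/155)*88 = -17868/155*88 = -1572384/155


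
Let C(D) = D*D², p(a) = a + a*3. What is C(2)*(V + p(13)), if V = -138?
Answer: -688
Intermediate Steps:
p(a) = 4*a (p(a) = a + 3*a = 4*a)
C(D) = D³
C(2)*(V + p(13)) = 2³*(-138 + 4*13) = 8*(-138 + 52) = 8*(-86) = -688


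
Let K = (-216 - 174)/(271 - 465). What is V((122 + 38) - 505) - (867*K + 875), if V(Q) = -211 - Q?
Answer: -240942/97 ≈ -2483.9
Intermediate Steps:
K = 195/97 (K = -390/(-194) = -390*(-1/194) = 195/97 ≈ 2.0103)
V((122 + 38) - 505) - (867*K + 875) = (-211 - ((122 + 38) - 505)) - (867*(195/97) + 875) = (-211 - (160 - 505)) - (169065/97 + 875) = (-211 - 1*(-345)) - 1*253940/97 = (-211 + 345) - 253940/97 = 134 - 253940/97 = -240942/97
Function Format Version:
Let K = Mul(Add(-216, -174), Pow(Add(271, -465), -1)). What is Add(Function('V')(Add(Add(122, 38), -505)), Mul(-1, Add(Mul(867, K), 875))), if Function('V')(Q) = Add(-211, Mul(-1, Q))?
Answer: Rational(-240942, 97) ≈ -2483.9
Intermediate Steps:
K = Rational(195, 97) (K = Mul(-390, Pow(-194, -1)) = Mul(-390, Rational(-1, 194)) = Rational(195, 97) ≈ 2.0103)
Add(Function('V')(Add(Add(122, 38), -505)), Mul(-1, Add(Mul(867, K), 875))) = Add(Add(-211, Mul(-1, Add(Add(122, 38), -505))), Mul(-1, Add(Mul(867, Rational(195, 97)), 875))) = Add(Add(-211, Mul(-1, Add(160, -505))), Mul(-1, Add(Rational(169065, 97), 875))) = Add(Add(-211, Mul(-1, -345)), Mul(-1, Rational(253940, 97))) = Add(Add(-211, 345), Rational(-253940, 97)) = Add(134, Rational(-253940, 97)) = Rational(-240942, 97)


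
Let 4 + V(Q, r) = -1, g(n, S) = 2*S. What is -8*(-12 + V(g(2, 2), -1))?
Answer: 136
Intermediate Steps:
V(Q, r) = -5 (V(Q, r) = -4 - 1 = -5)
-8*(-12 + V(g(2, 2), -1)) = -8*(-12 - 5) = -8*(-17) = 136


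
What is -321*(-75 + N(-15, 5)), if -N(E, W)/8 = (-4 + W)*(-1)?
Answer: 21507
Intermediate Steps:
N(E, W) = -32 + 8*W (N(E, W) = -8*(-4 + W)*(-1) = -8*(4 - W) = -32 + 8*W)
-321*(-75 + N(-15, 5)) = -321*(-75 + (-32 + 8*5)) = -321*(-75 + (-32 + 40)) = -321*(-75 + 8) = -321*(-67) = 21507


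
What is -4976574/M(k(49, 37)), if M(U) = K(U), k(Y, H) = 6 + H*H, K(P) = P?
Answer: -4976574/1375 ≈ -3619.3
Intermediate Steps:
k(Y, H) = 6 + H²
M(U) = U
-4976574/M(k(49, 37)) = -4976574/(6 + 37²) = -4976574/(6 + 1369) = -4976574/1375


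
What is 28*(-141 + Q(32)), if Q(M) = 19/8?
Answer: -7763/2 ≈ -3881.5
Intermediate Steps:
Q(M) = 19/8 (Q(M) = 19*(1/8) = 19/8)
28*(-141 + Q(32)) = 28*(-141 + 19/8) = 28*(-1109/8) = -7763/2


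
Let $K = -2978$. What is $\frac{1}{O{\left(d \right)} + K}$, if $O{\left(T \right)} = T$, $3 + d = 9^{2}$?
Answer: $- \frac{1}{2900} \approx -0.00034483$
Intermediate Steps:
$d = 78$ ($d = -3 + 9^{2} = -3 + 81 = 78$)
$\frac{1}{O{\left(d \right)} + K} = \frac{1}{78 - 2978} = \frac{1}{-2900} = - \frac{1}{2900}$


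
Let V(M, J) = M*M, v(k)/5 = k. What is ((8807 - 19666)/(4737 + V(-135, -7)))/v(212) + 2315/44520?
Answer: 2195873/42594510 ≈ 0.051553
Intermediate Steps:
v(k) = 5*k
V(M, J) = M**2
((8807 - 19666)/(4737 + V(-135, -7)))/v(212) + 2315/44520 = ((8807 - 19666)/(4737 + (-135)**2))/((5*212)) + 2315/44520 = -10859/(4737 + 18225)/1060 + 2315*(1/44520) = -10859/22962*(1/1060) + 463/8904 = -10859*1/22962*(1/1060) + 463/8904 = -10859/22962*1/1060 + 463/8904 = -10859/24339720 + 463/8904 = 2195873/42594510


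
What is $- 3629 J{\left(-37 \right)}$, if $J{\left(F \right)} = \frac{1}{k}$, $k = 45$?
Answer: $- \frac{3629}{45} \approx -80.644$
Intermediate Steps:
$J{\left(F \right)} = \frac{1}{45}$
$- 3629 J{\left(-37 \right)} = \left(-3629\right) \frac{1}{45} = - \frac{3629}{45}$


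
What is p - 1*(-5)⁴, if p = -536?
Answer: -1161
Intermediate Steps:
p - 1*(-5)⁴ = -536 - 1*(-5)⁴ = -536 - 1*625 = -536 - 625 = -1161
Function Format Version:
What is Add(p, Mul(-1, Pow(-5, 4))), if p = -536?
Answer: -1161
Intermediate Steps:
Add(p, Mul(-1, Pow(-5, 4))) = Add(-536, Mul(-1, Pow(-5, 4))) = Add(-536, Mul(-1, 625)) = Add(-536, -625) = -1161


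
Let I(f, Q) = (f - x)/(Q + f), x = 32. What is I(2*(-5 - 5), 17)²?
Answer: 2704/9 ≈ 300.44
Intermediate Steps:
I(f, Q) = (-32 + f)/(Q + f) (I(f, Q) = (f - 1*32)/(Q + f) = (f - 32)/(Q + f) = (-32 + f)/(Q + f))
I(2*(-5 - 5), 17)² = ((-32 + 2*(-5 - 5))/(17 + 2*(-5 - 5)))² = ((-32 + 2*(-10))/(17 + 2*(-10)))² = ((-32 - 20)/(17 - 20))² = (-52/(-3))² = (-⅓*(-52))² = (52/3)² = 2704/9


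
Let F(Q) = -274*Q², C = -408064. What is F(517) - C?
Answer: -72829122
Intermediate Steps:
F(517) - C = -274*517² - 1*(-408064) = -274*267289 + 408064 = -73237186 + 408064 = -72829122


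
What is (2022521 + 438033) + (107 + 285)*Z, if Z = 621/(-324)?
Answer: 7379408/3 ≈ 2.4598e+6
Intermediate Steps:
Z = -23/12 (Z = 621*(-1/324) = -23/12 ≈ -1.9167)
(2022521 + 438033) + (107 + 285)*Z = (2022521 + 438033) + (107 + 285)*(-23/12) = 2460554 + 392*(-23/12) = 2460554 - 2254/3 = 7379408/3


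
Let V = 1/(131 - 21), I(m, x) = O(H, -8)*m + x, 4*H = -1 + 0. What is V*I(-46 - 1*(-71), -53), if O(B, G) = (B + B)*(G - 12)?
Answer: 197/110 ≈ 1.7909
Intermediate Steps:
H = -¼ (H = (-1 + 0)/4 = (¼)*(-1) = -¼ ≈ -0.25000)
O(B, G) = 2*B*(-12 + G) (O(B, G) = (2*B)*(-12 + G) = 2*B*(-12 + G))
I(m, x) = x + 10*m (I(m, x) = (2*(-¼)*(-12 - 8))*m + x = (2*(-¼)*(-20))*m + x = 10*m + x = x + 10*m)
V = 1/110 ≈ 0.0090909
V*I(-46 - 1*(-71), -53) = (-53 + 10*(-46 - 1*(-71)))/110 = (-53 + 10*(-46 + 71))/110 = (-53 + 10*25)/110 = (-53 + 250)/110 = (1/110)*197 = 197/110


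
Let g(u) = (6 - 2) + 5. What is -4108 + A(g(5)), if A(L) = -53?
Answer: -4161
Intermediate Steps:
g(u) = 9 (g(u) = 4 + 5 = 9)
-4108 + A(g(5)) = -4108 - 53 = -4161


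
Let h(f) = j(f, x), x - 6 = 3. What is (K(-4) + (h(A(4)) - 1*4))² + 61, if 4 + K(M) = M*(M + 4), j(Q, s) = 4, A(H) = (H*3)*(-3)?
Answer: 77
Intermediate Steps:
x = 9 (x = 6 + 3 = 9)
A(H) = -9*H (A(H) = (3*H)*(-3) = -9*H)
K(M) = -4 + M*(4 + M) (K(M) = -4 + M*(M + 4) = -4 + M*(4 + M))
h(f) = 4
(K(-4) + (h(A(4)) - 1*4))² + 61 = ((-4 + (-4)² + 4*(-4)) + (4 - 1*4))² + 61 = ((-4 + 16 - 16) + (4 - 4))² + 61 = (-4 + 0)² + 61 = (-4)² + 61 = 16 + 61 = 77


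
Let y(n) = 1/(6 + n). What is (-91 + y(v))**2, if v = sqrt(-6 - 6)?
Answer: (-197653*I + 198380*sqrt(3))/(24*(sqrt(3) - I)) ≈ 8258.3 + 13.117*I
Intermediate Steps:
v = 2*I*sqrt(3) (v = sqrt(-12) = 2*I*sqrt(3) ≈ 3.4641*I)
(-91 + y(v))**2 = (-91 + 1/(6 + 2*I*sqrt(3)))**2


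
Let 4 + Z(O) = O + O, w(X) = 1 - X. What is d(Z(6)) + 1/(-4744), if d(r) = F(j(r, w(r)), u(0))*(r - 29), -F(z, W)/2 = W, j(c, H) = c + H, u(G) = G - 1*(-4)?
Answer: 796991/4744 ≈ 168.00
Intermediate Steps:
u(G) = 4 + G (u(G) = G + 4 = 4 + G)
j(c, H) = H + c
F(z, W) = -2*W
Z(O) = -4 + 2*O (Z(O) = -4 + (O + O) = -4 + 2*O)
d(r) = 232 - 8*r (d(r) = (-2*(4 + 0))*(r - 29) = (-2*4)*(-29 + r) = -8*(-29 + r) = 232 - 8*r)
d(Z(6)) + 1/(-4744) = (232 - 8*(-4 + 2*6)) + 1/(-4744) = (232 - 8*(-4 + 12)) - 1/4744 = (232 - 8*8) - 1/4744 = (232 - 64) - 1/4744 = 168 - 1/4744 = 796991/4744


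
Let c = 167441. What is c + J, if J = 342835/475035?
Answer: 15908135654/95007 ≈ 1.6744e+5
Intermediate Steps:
J = 68567/95007 (J = 342835*(1/475035) = 68567/95007 ≈ 0.72170)
c + J = 167441 + 68567/95007 = 15908135654/95007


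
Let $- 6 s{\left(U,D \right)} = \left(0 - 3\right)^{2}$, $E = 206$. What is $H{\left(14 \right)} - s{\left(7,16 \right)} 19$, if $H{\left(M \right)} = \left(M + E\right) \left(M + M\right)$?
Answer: $\frac{12377}{2} \approx 6188.5$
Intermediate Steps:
$s{\left(U,D \right)} = - \frac{3}{2}$ ($s{\left(U,D \right)} = - \frac{\left(0 - 3\right)^{2}}{6} = - \frac{\left(-3\right)^{2}}{6} = \left(- \frac{1}{6}\right) 9 = - \frac{3}{2}$)
$H{\left(M \right)} = 2 M \left(206 + M\right)$ ($H{\left(M \right)} = \left(M + 206\right) \left(M + M\right) = \left(206 + M\right) 2 M = 2 M \left(206 + M\right)$)
$H{\left(14 \right)} - s{\left(7,16 \right)} 19 = 2 \cdot 14 \left(206 + 14\right) - \left(- \frac{3}{2}\right) 19 = 2 \cdot 14 \cdot 220 - - \frac{57}{2} = 6160 + \frac{57}{2} = \frac{12377}{2}$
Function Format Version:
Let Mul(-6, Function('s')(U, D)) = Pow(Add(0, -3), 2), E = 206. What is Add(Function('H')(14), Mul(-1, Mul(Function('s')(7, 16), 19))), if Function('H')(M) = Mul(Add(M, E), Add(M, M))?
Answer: Rational(12377, 2) ≈ 6188.5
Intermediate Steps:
Function('s')(U, D) = Rational(-3, 2) (Function('s')(U, D) = Mul(Rational(-1, 6), Pow(Add(0, -3), 2)) = Mul(Rational(-1, 6), Pow(-3, 2)) = Mul(Rational(-1, 6), 9) = Rational(-3, 2))
Function('H')(M) = Mul(2, M, Add(206, M)) (Function('H')(M) = Mul(Add(M, 206), Add(M, M)) = Mul(Add(206, M), Mul(2, M)) = Mul(2, M, Add(206, M)))
Add(Function('H')(14), Mul(-1, Mul(Function('s')(7, 16), 19))) = Add(Mul(2, 14, Add(206, 14)), Mul(-1, Mul(Rational(-3, 2), 19))) = Add(Mul(2, 14, 220), Mul(-1, Rational(-57, 2))) = Add(6160, Rational(57, 2)) = Rational(12377, 2)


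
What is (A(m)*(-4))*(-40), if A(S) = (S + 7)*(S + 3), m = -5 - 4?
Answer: 1920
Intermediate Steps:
m = -9 (m = -5 - 1*4 = -5 - 4 = -9)
A(S) = (3 + S)*(7 + S) (A(S) = (7 + S)*(3 + S) = (3 + S)*(7 + S))
(A(m)*(-4))*(-40) = ((21 + (-9)² + 10*(-9))*(-4))*(-40) = ((21 + 81 - 90)*(-4))*(-40) = (12*(-4))*(-40) = -48*(-40) = 1920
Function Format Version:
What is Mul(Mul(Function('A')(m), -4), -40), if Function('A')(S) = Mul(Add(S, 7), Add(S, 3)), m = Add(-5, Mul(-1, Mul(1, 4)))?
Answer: 1920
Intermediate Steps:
m = -9 (m = Add(-5, Mul(-1, 4)) = Add(-5, -4) = -9)
Function('A')(S) = Mul(Add(3, S), Add(7, S)) (Function('A')(S) = Mul(Add(7, S), Add(3, S)) = Mul(Add(3, S), Add(7, S)))
Mul(Mul(Function('A')(m), -4), -40) = Mul(Mul(Add(21, Pow(-9, 2), Mul(10, -9)), -4), -40) = Mul(Mul(Add(21, 81, -90), -4), -40) = Mul(Mul(12, -4), -40) = Mul(-48, -40) = 1920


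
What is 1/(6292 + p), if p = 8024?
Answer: 1/14316 ≈ 6.9852e-5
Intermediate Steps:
1/(6292 + p) = 1/(6292 + 8024) = 1/14316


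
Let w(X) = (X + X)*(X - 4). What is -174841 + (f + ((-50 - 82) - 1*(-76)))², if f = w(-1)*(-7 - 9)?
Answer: -128185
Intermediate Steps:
w(X) = 2*X*(-4 + X) (w(X) = (2*X)*(-4 + X) = 2*X*(-4 + X))
f = -160 (f = (2*(-1)*(-4 - 1))*(-7 - 9) = (2*(-1)*(-5))*(-16) = 10*(-16) = -160)
-174841 + (f + ((-50 - 82) - 1*(-76)))² = -174841 + (-160 + ((-50 - 82) - 1*(-76)))² = -174841 + (-160 + (-132 + 76))² = -174841 + (-160 - 56)² = -174841 + (-216)² = -174841 + 46656 = -128185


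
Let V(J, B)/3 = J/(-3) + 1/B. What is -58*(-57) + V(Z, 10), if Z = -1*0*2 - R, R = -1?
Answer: 33053/10 ≈ 3305.3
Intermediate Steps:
Z = 1 (Z = -1*0*2 - 1*(-1) = 0*2 + 1 = 0 + 1 = 1)
V(J, B) = -J + 3/B (V(J, B) = 3*(J/(-3) + 1/B) = 3*(J*(-1/3) + 1/B) = 3*(-J/3 + 1/B) = 3*(1/B - J/3) = -J + 3/B)
-58*(-57) + V(Z, 10) = -58*(-57) + (-1*1 + 3/10) = 3306 + (-1 + 3*(1/10)) = 3306 + (-1 + 3/10) = 3306 - 7/10 = 33053/10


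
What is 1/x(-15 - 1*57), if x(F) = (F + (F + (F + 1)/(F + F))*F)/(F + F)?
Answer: -288/10153 ≈ -0.028366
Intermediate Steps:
x(F) = (F + F*(F + (1 + F)/(2*F)))/(2*F) (x(F) = (F + (F + (1 + F)/((2*F)))*F)/((2*F)) = (F + (F + (1 + F)*(1/(2*F)))*F)*(1/(2*F)) = (F + (F + (1 + F)/(2*F))*F)*(1/(2*F)) = (F + F*(F + (1 + F)/(2*F)))*(1/(2*F)) = (F + F*(F + (1 + F)/(2*F)))/(2*F))
1/x(-15 - 1*57) = 1/((1 + (-15 - 1*57)*(3 + 2*(-15 - 1*57)))/(4*(-15 - 1*57))) = 1/((1 + (-15 - 57)*(3 + 2*(-15 - 57)))/(4*(-15 - 57))) = 1/((1/4)*(1 - 72*(3 + 2*(-72)))/(-72)) = 1/((1/4)*(-1/72)*(1 - 72*(3 - 144))) = 1/((1/4)*(-1/72)*(1 - 72*(-141))) = 1/((1/4)*(-1/72)*(1 + 10152)) = 1/((1/4)*(-1/72)*10153) = 1/(-10153/288) = -288/10153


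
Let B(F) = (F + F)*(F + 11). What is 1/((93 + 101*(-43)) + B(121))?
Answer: 1/27694 ≈ 3.6109e-5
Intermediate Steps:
B(F) = 2*F*(11 + F) (B(F) = (2*F)*(11 + F) = 2*F*(11 + F))
1/((93 + 101*(-43)) + B(121)) = 1/((93 + 101*(-43)) + 2*121*(11 + 121)) = 1/((93 - 4343) + 2*121*132) = 1/(-4250 + 31944) = 1/27694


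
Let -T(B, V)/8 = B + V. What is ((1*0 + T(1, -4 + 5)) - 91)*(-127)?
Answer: 13589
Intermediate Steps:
T(B, V) = -8*B - 8*V (T(B, V) = -8*(B + V) = -8*B - 8*V)
((1*0 + T(1, -4 + 5)) - 91)*(-127) = ((1*0 + (-8*1 - 8*(-4 + 5))) - 91)*(-127) = ((0 + (-8 - 8*1)) - 91)*(-127) = ((0 + (-8 - 8)) - 91)*(-127) = ((0 - 16) - 91)*(-127) = (-16 - 91)*(-127) = -107*(-127) = 13589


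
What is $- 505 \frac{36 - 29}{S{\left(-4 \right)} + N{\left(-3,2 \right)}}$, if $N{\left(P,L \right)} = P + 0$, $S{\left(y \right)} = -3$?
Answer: $\frac{3535}{6} \approx 589.17$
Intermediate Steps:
$N{\left(P,L \right)} = P$
$- 505 \frac{36 - 29}{S{\left(-4 \right)} + N{\left(-3,2 \right)}} = - 505 \frac{36 - 29}{-3 - 3} = - 505 \frac{7}{-6} = - 505 \cdot 7 \left(- \frac{1}{6}\right) = \left(-505\right) \left(- \frac{7}{6}\right) = \frac{3535}{6}$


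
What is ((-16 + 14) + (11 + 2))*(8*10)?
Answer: 880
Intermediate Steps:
((-16 + 14) + (11 + 2))*(8*10) = (-2 + 13)*80 = 11*80 = 880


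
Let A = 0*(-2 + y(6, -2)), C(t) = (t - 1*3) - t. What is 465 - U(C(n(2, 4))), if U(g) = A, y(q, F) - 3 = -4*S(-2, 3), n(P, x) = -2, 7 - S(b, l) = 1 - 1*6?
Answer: 465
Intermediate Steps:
S(b, l) = 12 (S(b, l) = 7 - (1 - 1*6) = 7 - (1 - 6) = 7 - 1*(-5) = 7 + 5 = 12)
y(q, F) = -45 (y(q, F) = 3 - 4*12 = 3 - 48 = -45)
C(t) = -3 (C(t) = (t - 3) - t = (-3 + t) - t = -3)
A = 0 (A = 0*(-2 - 45) = 0*(-47) = 0)
U(g) = 0
465 - U(C(n(2, 4))) = 465 - 1*0 = 465 + 0 = 465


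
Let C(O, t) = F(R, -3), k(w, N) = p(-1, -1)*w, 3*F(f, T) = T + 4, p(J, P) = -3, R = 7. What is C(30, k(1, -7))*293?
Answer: 293/3 ≈ 97.667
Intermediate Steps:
F(f, T) = 4/3 + T/3 (F(f, T) = (T + 4)/3 = (4 + T)/3 = 4/3 + T/3)
k(w, N) = -3*w
C(O, t) = ⅓ (C(O, t) = 4/3 + (⅓)*(-3) = 4/3 - 1 = ⅓)
C(30, k(1, -7))*293 = (⅓)*293 = 293/3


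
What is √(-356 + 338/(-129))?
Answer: I*√5967798/129 ≈ 18.937*I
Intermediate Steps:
√(-356 + 338/(-129)) = √(-356 + 338*(-1/129)) = √(-356 - 338/129) = √(-46262/129) = I*√5967798/129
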